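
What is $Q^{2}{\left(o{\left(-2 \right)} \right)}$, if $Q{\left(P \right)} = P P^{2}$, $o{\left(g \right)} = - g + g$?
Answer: $0$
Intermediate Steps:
$o{\left(g \right)} = 0$
$Q{\left(P \right)} = P^{3}$
$Q^{2}{\left(o{\left(-2 \right)} \right)} = \left(0^{3}\right)^{2} = 0^{2} = 0$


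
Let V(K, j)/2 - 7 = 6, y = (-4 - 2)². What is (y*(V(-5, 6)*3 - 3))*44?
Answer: 118800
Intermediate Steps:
y = 36 (y = (-6)² = 36)
V(K, j) = 26 (V(K, j) = 14 + 2*6 = 14 + 12 = 26)
(y*(V(-5, 6)*3 - 3))*44 = (36*(26*3 - 3))*44 = (36*(78 - 3))*44 = (36*75)*44 = 2700*44 = 118800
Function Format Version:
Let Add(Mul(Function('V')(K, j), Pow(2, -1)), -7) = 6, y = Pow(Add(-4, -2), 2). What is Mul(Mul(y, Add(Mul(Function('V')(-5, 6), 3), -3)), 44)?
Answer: 118800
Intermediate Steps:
y = 36 (y = Pow(-6, 2) = 36)
Function('V')(K, j) = 26 (Function('V')(K, j) = Add(14, Mul(2, 6)) = Add(14, 12) = 26)
Mul(Mul(y, Add(Mul(Function('V')(-5, 6), 3), -3)), 44) = Mul(Mul(36, Add(Mul(26, 3), -3)), 44) = Mul(Mul(36, Add(78, -3)), 44) = Mul(Mul(36, 75), 44) = Mul(2700, 44) = 118800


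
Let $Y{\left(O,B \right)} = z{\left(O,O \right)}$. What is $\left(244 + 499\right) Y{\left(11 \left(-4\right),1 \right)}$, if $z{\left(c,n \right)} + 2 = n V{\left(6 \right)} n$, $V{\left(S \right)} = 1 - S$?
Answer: $-7193726$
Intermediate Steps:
$z{\left(c,n \right)} = -2 - 5 n^{2}$ ($z{\left(c,n \right)} = -2 + n \left(1 - 6\right) n = -2 + n \left(-5\right) n = -2 + - 5 n n = -2 - 5 n^{2}$)
$Y{\left(O,B \right)} = -2 - 5 O^{2}$
$\left(244 + 499\right) Y{\left(11 \left(-4\right),1 \right)} = \left(244 + 499\right) \left(-2 - 5 \left(11 \left(-4\right)\right)^{2}\right) = 743 \left(-2 - 5 \left(-44\right)^{2}\right) = 743 \left(-2 - 9680\right) = 743 \left(-9682\right) = -7193726$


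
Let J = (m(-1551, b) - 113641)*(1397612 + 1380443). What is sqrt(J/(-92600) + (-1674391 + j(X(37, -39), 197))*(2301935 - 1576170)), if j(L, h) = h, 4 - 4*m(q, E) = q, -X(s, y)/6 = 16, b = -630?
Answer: I*sqrt(416756663043001663630)/18520 ≈ 1.1023e+6*I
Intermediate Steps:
X(s, y) = -96 (X(s, y) = -6*16 = -96)
m(q, E) = 1 - q/4
J = -1258483917495/4 (J = ((1 - 1/4*(-1551)) - 113641)*(1397612 + 1380443) = ((1 + 1551/4) - 113641)*2778055 = (1555/4 - 113641)*2778055 = -453009/4*2778055 = -1258483917495/4 ≈ -3.1462e+11)
sqrt(J/(-92600) + (-1674391 + j(X(37, -39), 197))*(2301935 - 1576170)) = sqrt(-1258483917495/4/(-92600) + (-1674391 + 197)*(2301935 - 1576170)) = sqrt(-1258483917495/4*(-1/92600) - 1674194*725765) = sqrt(251696783499/74080 - 1215071408410) = sqrt(-90012238238229301/74080) = I*sqrt(416756663043001663630)/18520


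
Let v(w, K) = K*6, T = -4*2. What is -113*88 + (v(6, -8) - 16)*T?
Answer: -9432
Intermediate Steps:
T = -8
v(w, K) = 6*K
-113*88 + (v(6, -8) - 16)*T = -113*88 + (6*(-8) - 16)*(-8) = -9944 + (-48 - 16)*(-8) = -9944 - 64*(-8) = -9944 + 512 = -9432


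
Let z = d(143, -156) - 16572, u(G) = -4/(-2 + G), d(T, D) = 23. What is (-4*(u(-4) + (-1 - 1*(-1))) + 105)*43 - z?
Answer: 62848/3 ≈ 20949.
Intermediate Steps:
z = -16549 (z = 23 - 16572 = -16549)
(-4*(u(-4) + (-1 - 1*(-1))) + 105)*43 - z = (-4*(-4/(-2 - 4) + (-1 - 1*(-1))) + 105)*43 - 1*(-16549) = (-4*(-4/(-6) + (-1 + 1)) + 105)*43 + 16549 = (-4*(-4*(-1/6) + 0) + 105)*43 + 16549 = (-4*(2/3 + 0) + 105)*43 + 16549 = (-4*2/3 + 105)*43 + 16549 = (-8/3 + 105)*43 + 16549 = (307/3)*43 + 16549 = 13201/3 + 16549 = 62848/3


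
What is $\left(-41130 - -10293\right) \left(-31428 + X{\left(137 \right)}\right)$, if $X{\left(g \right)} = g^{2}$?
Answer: $390365583$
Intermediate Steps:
$\left(-41130 - -10293\right) \left(-31428 + X{\left(137 \right)}\right) = \left(-41130 - -10293\right) \left(-31428 + 137^{2}\right) = \left(-41130 + 10293\right) \left(-31428 + 18769\right) = \left(-30837\right) \left(-12659\right) = 390365583$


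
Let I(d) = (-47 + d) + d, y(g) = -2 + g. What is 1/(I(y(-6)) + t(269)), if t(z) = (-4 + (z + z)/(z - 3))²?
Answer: -17689/1045238 ≈ -0.016923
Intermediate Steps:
I(d) = -47 + 2*d
t(z) = (-4 + 2*z/(-3 + z))² (t(z) = (-4 + (2*z)/(-3 + z))² = (-4 + 2*z/(-3 + z))²)
1/(I(y(-6)) + t(269)) = 1/((-47 + 2*(-2 - 6)) + 4*(-6 + 269)²/(-3 + 269)²) = 1/((-47 + 2*(-8)) + 4*263²/266²) = 1/((-47 - 16) + 4*69169*(1/70756)) = 1/(-63 + 69169/17689) = 1/(-1045238/17689) = -17689/1045238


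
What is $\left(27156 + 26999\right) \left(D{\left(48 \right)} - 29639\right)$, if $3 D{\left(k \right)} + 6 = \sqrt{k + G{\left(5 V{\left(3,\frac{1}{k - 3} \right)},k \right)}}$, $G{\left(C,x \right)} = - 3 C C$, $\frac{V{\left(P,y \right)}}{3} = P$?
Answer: $-1605208355 + \frac{379085 i \sqrt{123}}{3} \approx -1.6052 \cdot 10^{9} + 1.4014 \cdot 10^{6} i$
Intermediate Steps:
$V{\left(P,y \right)} = 3 P$
$G{\left(C,x \right)} = - 3 C^{2}$
$D{\left(k \right)} = -2 + \frac{\sqrt{-6075 + k}}{3}$ ($D{\left(k \right)} = -2 + \frac{\sqrt{k - 3 \left(5 \cdot 3 \cdot 3\right)^{2}}}{3} = -2 + \frac{\sqrt{k - 3 \left(5 \cdot 9\right)^{2}}}{3} = -2 + \frac{\sqrt{k - 3 \cdot 45^{2}}}{3} = -2 + \frac{\sqrt{k - 6075}}{3} = -2 + \frac{\sqrt{-6075 + k}}{3}$)
$\left(27156 + 26999\right) \left(D{\left(48 \right)} - 29639\right) = \left(27156 + 26999\right) \left(\left(-2 + \frac{\sqrt{-6075 + 48}}{3}\right) - 29639\right) = 54155 \left(\left(-2 + \frac{\sqrt{-6027}}{3}\right) - 29639\right) = 54155 \left(\left(-2 + \frac{7 i \sqrt{123}}{3}\right) - 29639\right) = 54155 \left(-29641 + \frac{7 i \sqrt{123}}{3}\right) = -1605208355 + \frac{379085 i \sqrt{123}}{3}$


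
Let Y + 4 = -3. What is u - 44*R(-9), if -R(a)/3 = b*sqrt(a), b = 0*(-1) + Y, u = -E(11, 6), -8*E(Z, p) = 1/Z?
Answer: 1/88 - 2772*I ≈ 0.011364 - 2772.0*I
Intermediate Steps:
Y = -7 (Y = -4 - 3 = -7)
E(Z, p) = -1/(8*Z)
u = 1/88 (u = -(-1)/(8*11) = -1*(-1/88) = 1/88 ≈ 0.011364)
b = -7 (b = 0*(-1) - 7 = 0 - 7 = -7)
R(a) = 21*sqrt(a) (R(a) = -(-21)*sqrt(a) = 21*sqrt(a))
u - 44*R(-9) = 1/88 - 924*sqrt(-9) = 1/88 - 924*3*I = 1/88 - 2772*I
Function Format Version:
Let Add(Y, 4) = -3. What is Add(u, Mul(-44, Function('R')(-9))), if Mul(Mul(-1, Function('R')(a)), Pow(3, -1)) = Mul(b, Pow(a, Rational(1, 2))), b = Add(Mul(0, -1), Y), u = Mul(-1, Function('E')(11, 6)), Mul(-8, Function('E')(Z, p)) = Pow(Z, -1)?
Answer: Add(Rational(1, 88), Mul(-2772, I)) ≈ Add(0.011364, Mul(-2772.0, I))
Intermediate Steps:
Y = -7 (Y = Add(-4, -3) = -7)
Function('E')(Z, p) = Mul(Rational(-1, 8), Pow(Z, -1))
u = Rational(1, 88) (u = Mul(-1, Mul(Rational(-1, 8), Pow(11, -1))) = Mul(-1, Mul(Rational(-1, 8), Rational(1, 11))) = Mul(-1, Rational(-1, 88)) = Rational(1, 88) ≈ 0.011364)
b = -7 (b = Add(Mul(0, -1), -7) = Add(0, -7) = -7)
Function('R')(a) = Mul(21, Pow(a, Rational(1, 2))) (Function('R')(a) = Mul(-3, Mul(-7, Pow(a, Rational(1, 2)))) = Mul(21, Pow(a, Rational(1, 2))))
Add(u, Mul(-44, Function('R')(-9))) = Add(Rational(1, 88), Mul(-44, Mul(21, Pow(-9, Rational(1, 2))))) = Add(Rational(1, 88), Mul(-44, Mul(21, Mul(3, I)))) = Add(Rational(1, 88), Mul(-44, Mul(63, I))) = Add(Rational(1, 88), Mul(-2772, I))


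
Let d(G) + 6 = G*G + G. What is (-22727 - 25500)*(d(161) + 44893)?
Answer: -3422621963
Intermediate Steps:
d(G) = -6 + G + G² (d(G) = -6 + (G*G + G) = -6 + (G² + G) = -6 + (G + G²) = -6 + G + G²)
(-22727 - 25500)*(d(161) + 44893) = (-22727 - 25500)*((-6 + 161 + 161²) + 44893) = -48227*((-6 + 161 + 25921) + 44893) = -48227*(26076 + 44893) = -48227*70969 = -3422621963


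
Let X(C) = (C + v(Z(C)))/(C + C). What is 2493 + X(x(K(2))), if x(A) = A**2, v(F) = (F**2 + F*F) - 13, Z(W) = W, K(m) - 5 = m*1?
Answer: 124576/49 ≈ 2542.4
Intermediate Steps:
K(m) = 5 + m (K(m) = 5 + m*1 = 5 + m)
v(F) = -13 + 2*F**2 (v(F) = (F**2 + F**2) - 13 = 2*F**2 - 13 = -13 + 2*F**2)
X(C) = (-13 + C + 2*C**2)/(2*C) (X(C) = (C + (-13 + 2*C**2))/(C + C) = (-13 + C + 2*C**2)/((2*C)) = (-13 + C + 2*C**2)*(1/(2*C)) = (-13 + C + 2*C**2)/(2*C))
2493 + X(x(K(2))) = 2493 + (1/2 + (5 + 2)**2 - 13/(2*(5 + 2)**2)) = 2493 + (1/2 + 7**2 - 13/(2*(7**2))) = 2493 + (1/2 + 49 - 13/2/49) = 2493 + (1/2 + 49 - 13/2*1/49) = 2493 + (1/2 + 49 - 13/98) = 2493 + 2419/49 = 124576/49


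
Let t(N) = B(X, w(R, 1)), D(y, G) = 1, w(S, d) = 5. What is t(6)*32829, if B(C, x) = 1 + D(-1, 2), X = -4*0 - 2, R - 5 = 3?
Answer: 65658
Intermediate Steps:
R = 8 (R = 5 + 3 = 8)
X = -2 (X = 0 - 2 = -2)
B(C, x) = 2 (B(C, x) = 1 + 1 = 2)
t(N) = 2
t(6)*32829 = 2*32829 = 65658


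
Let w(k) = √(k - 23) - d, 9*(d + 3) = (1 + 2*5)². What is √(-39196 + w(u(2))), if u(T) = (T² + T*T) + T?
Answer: √(-352858 + 9*I*√13)/3 ≈ 0.0091046 + 198.01*I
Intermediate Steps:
u(T) = T + 2*T² (u(T) = (T² + T²) + T = 2*T² + T = T + 2*T²)
d = 94/9 (d = -3 + (1 + 2*5)²/9 = -3 + (1 + 10)²/9 = -3 + (⅑)*11² = -3 + (⅑)*121 = -3 + 121/9 = 94/9 ≈ 10.444)
w(k) = -94/9 + √(-23 + k) (w(k) = √(k - 23) - 1*94/9 = √(-23 + k) - 94/9 = -94/9 + √(-23 + k))
√(-39196 + w(u(2))) = √(-39196 + (-94/9 + √(-23 + 2*(1 + 2*2)))) = √(-39196 + (-94/9 + √(-23 + 2*(1 + 4)))) = √(-39196 + (-94/9 + √(-23 + 2*5))) = √(-39196 + (-94/9 + √(-23 + 10))) = √(-39196 + (-94/9 + √(-13))) = √(-39196 + (-94/9 + I*√13)) = √(-352858/9 + I*√13)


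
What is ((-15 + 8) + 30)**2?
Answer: 529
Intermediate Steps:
((-15 + 8) + 30)**2 = (-7 + 30)**2 = 23**2 = 529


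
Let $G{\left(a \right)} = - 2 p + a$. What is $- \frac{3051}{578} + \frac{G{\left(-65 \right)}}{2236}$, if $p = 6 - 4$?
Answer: $- \frac{3430959}{646204} \approx -5.3094$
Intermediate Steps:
$p = 2$ ($p = 6 - 4 = 2$)
$G{\left(a \right)} = -4 + a$ ($G{\left(a \right)} = \left(-2\right) 2 + a = -4 + a$)
$- \frac{3051}{578} + \frac{G{\left(-65 \right)}}{2236} = - \frac{3051}{578} + \frac{-4 - 65}{2236} = \left(-3051\right) \frac{1}{578} - \frac{69}{2236} = - \frac{3051}{578} - \frac{69}{2236} = - \frac{3430959}{646204}$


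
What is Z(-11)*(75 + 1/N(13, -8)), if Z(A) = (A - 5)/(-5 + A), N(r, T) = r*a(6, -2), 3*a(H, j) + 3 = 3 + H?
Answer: 1951/26 ≈ 75.038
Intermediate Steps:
a(H, j) = H/3 (a(H, j) = -1 + (3 + H)/3 = -1 + (1 + H/3) = H/3)
N(r, T) = 2*r (N(r, T) = r*((1/3)*6) = r*2 = 2*r)
Z(A) = 1 (Z(A) = (-5 + A)/(-5 + A) = 1)
Z(-11)*(75 + 1/N(13, -8)) = 1*(75 + 1/(2*13)) = 1*(75 + 1/26) = 1*(1951/26) = 1951/26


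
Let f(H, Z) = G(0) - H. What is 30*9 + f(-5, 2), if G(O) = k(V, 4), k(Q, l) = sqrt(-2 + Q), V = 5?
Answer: 275 + sqrt(3) ≈ 276.73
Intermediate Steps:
G(O) = sqrt(3) (G(O) = sqrt(-2 + 5) = sqrt(3))
f(H, Z) = sqrt(3) - H
30*9 + f(-5, 2) = 30*9 + (sqrt(3) - 1*(-5)) = 270 + (sqrt(3) + 5) = 270 + (5 + sqrt(3)) = 275 + sqrt(3)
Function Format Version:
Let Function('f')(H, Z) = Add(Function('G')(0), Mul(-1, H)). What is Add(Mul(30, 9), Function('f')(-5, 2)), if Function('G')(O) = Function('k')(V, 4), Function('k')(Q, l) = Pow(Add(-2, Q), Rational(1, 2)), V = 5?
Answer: Add(275, Pow(3, Rational(1, 2))) ≈ 276.73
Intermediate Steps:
Function('G')(O) = Pow(3, Rational(1, 2)) (Function('G')(O) = Pow(Add(-2, 5), Rational(1, 2)) = Pow(3, Rational(1, 2)))
Function('f')(H, Z) = Add(Pow(3, Rational(1, 2)), Mul(-1, H))
Add(Mul(30, 9), Function('f')(-5, 2)) = Add(Mul(30, 9), Add(Pow(3, Rational(1, 2)), Mul(-1, -5))) = Add(270, Add(Pow(3, Rational(1, 2)), 5)) = Add(270, Add(5, Pow(3, Rational(1, 2)))) = Add(275, Pow(3, Rational(1, 2)))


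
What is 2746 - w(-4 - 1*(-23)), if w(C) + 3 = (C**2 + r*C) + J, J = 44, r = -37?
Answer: 3047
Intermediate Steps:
w(C) = 41 + C**2 - 37*C (w(C) = -3 + ((C**2 - 37*C) + 44) = -3 + (44 + C**2 - 37*C) = 41 + C**2 - 37*C)
2746 - w(-4 - 1*(-23)) = 2746 - (41 + (-4 - 1*(-23))**2 - 37*(-4 - 1*(-23))) = 2746 - (41 + (-4 + 23)**2 - 37*(-4 + 23)) = 2746 - (41 + 19**2 - 37*19) = 2746 - (41 + 361 - 703) = 2746 - 1*(-301) = 2746 + 301 = 3047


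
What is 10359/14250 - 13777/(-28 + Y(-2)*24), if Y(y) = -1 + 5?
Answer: -32602973/161500 ≈ -201.88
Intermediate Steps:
Y(y) = 4
10359/14250 - 13777/(-28 + Y(-2)*24) = 10359/14250 - 13777/(-28 + 4*24) = 10359*(1/14250) - 13777/(-28 + 96) = 3453/4750 - 13777/68 = -32602973/161500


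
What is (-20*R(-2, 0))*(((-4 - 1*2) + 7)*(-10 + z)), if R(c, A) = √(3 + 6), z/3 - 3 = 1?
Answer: -120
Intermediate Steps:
z = 12 (z = 9 + 3*1 = 9 + 3 = 12)
R(c, A) = 3 (R(c, A) = √9 = 3)
(-20*R(-2, 0))*(((-4 - 1*2) + 7)*(-10 + z)) = (-20*3)*(((-4 - 1*2) + 7)*(-10 + 12)) = -60*((-4 - 2) + 7)*2 = -60*(-6 + 7)*2 = -60*2 = -120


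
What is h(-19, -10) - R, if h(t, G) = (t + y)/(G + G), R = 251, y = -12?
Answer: -4989/20 ≈ -249.45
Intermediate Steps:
h(t, G) = (-12 + t)/(2*G) (h(t, G) = (t - 12)/(G + G) = (-12 + t)/((2*G)) = (-12 + t)*(1/(2*G)) = (-12 + t)/(2*G))
h(-19, -10) - R = (½)*(-12 - 19)/(-10) - 1*251 = (½)*(-⅒)*(-31) - 251 = 31/20 - 251 = -4989/20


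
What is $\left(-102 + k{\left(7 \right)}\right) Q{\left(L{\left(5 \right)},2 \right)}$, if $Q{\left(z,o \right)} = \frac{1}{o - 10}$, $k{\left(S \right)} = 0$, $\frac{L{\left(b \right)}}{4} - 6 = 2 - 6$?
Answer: $\frac{51}{4} \approx 12.75$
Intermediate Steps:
$L{\left(b \right)} = 8$ ($L{\left(b \right)} = 24 + 4 \left(2 - 6\right) = 24 + 4 \left(-4\right) = 24 - 16 = 8$)
$Q{\left(z,o \right)} = \frac{1}{-10 + o}$
$\left(-102 + k{\left(7 \right)}\right) Q{\left(L{\left(5 \right)},2 \right)} = \frac{-102 + 0}{-10 + 2} = - \frac{102}{-8} = \left(-102\right) \left(- \frac{1}{8}\right) = \frac{51}{4}$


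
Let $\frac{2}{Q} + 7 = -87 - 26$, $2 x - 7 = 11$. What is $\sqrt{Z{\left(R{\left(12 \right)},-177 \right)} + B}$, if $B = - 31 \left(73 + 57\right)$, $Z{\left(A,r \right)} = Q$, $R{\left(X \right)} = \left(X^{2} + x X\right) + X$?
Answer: $\frac{i \sqrt{3627015}}{30} \approx 63.482 i$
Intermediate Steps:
$x = 9$ ($x = \frac{7}{2} + \frac{1}{2} \cdot 11 = \frac{7}{2} + \frac{11}{2} = 9$)
$Q = - \frac{1}{60}$ ($Q = \frac{2}{-7 - 113} = \frac{2}{-120} = 2 \left(- \frac{1}{120}\right) = - \frac{1}{60} \approx -0.016667$)
$R{\left(X \right)} = X^{2} + 10 X$ ($R{\left(X \right)} = \left(X^{2} + 9 X\right) + X = X^{2} + 10 X$)
$Z{\left(A,r \right)} = - \frac{1}{60}$
$B = -4030$ ($B = \left(-31\right) 130 = -4030$)
$\sqrt{Z{\left(R{\left(12 \right)},-177 \right)} + B} = \sqrt{- \frac{1}{60} - 4030} = \sqrt{- \frac{241801}{60}} = \frac{i \sqrt{3627015}}{30}$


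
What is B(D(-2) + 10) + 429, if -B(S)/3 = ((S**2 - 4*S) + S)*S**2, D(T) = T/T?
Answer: -31515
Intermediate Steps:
D(T) = 1
B(S) = -3*S**2*(S**2 - 3*S) (B(S) = -3*((S**2 - 4*S) + S)*S**2 = -3*(S**2 - 3*S)*S**2 = -3*S**2*(S**2 - 3*S))
B(D(-2) + 10) + 429 = 3*(1 + 10)**3*(3 - (1 + 10)) + 429 = 3*11**3*(3 - 1*11) + 429 = 3*1331*(3 - 11) + 429 = 3*1331*(-8) + 429 = -31944 + 429 = -31515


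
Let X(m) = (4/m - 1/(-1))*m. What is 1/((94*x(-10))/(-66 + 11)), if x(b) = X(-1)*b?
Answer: 11/564 ≈ 0.019504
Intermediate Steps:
X(m) = m*(1 + 4/m) (X(m) = (4/m - 1*(-1))*m = (4/m + 1)*m = (1 + 4/m)*m = m*(1 + 4/m))
x(b) = 3*b (x(b) = (4 - 1)*b = 3*b)
1/((94*x(-10))/(-66 + 11)) = 1/((94*(3*(-10)))/(-66 + 11)) = 1/((94*(-30))/(-55)) = 1/(-2820*(-1/55)) = 1/(564/11) = 11/564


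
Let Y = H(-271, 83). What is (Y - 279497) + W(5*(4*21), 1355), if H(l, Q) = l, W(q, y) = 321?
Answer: -279447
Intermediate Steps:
Y = -271
(Y - 279497) + W(5*(4*21), 1355) = (-271 - 279497) + 321 = -279768 + 321 = -279447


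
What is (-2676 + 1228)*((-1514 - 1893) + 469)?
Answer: 4254224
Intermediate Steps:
(-2676 + 1228)*((-1514 - 1893) + 469) = -1448*(-3407 + 469) = -1448*(-2938) = 4254224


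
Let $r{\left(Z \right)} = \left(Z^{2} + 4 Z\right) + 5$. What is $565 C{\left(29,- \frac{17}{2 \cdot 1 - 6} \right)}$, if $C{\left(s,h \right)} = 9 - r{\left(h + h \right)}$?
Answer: $- \frac{231085}{4} \approx -57771.0$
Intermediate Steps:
$r{\left(Z \right)} = 5 + Z^{2} + 4 Z$
$C{\left(s,h \right)} = 4 - 8 h - 4 h^{2}$ ($C{\left(s,h \right)} = 9 - \left(5 + \left(h + h\right)^{2} + 4 \left(h + h\right)\right) = 9 - \left(5 + \left(2 h\right)^{2} + 4 \cdot 2 h\right) = 9 - \left(5 + 4 h^{2} + 8 h\right) = 4 - 8 h - 4 h^{2}$)
$565 C{\left(29,- \frac{17}{2 \cdot 1 - 6} \right)} = 565 \left(4 - 8 \left(- \frac{17}{2 \cdot 1 - 6}\right) - 4 \left(- \frac{17}{2 \cdot 1 - 6}\right)^{2}\right) = 565 \left(4 - 8 \left(- \frac{17}{2 - 6}\right) - 4 \left(- \frac{17}{2 - 6}\right)^{2}\right) = 565 \left(4 - 8 \left(- \frac{17}{-4}\right) - 4 \left(- \frac{17}{-4}\right)^{2}\right) = 565 \left(4 - 8 \left(\left(-17\right) \left(- \frac{1}{4}\right)\right) - 4 \left(\left(-17\right) \left(- \frac{1}{4}\right)\right)^{2}\right) = 565 \left(4 - 34 - 4 \left(\frac{17}{4}\right)^{2}\right) = 565 \left(4 - 34 - \frac{289}{4}\right) = 565 \left(- \frac{409}{4}\right) = - \frac{231085}{4}$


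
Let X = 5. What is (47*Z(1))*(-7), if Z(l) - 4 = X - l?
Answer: -2632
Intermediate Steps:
Z(l) = 9 - l (Z(l) = 4 + (5 - l) = 9 - l)
(47*Z(1))*(-7) = (47*(9 - 1*1))*(-7) = (47*(9 - 1))*(-7) = (47*8)*(-7) = 376*(-7) = -2632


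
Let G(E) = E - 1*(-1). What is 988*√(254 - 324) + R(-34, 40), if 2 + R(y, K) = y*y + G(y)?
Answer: 1121 + 988*I*√70 ≈ 1121.0 + 8266.2*I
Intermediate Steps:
G(E) = 1 + E (G(E) = E + 1 = 1 + E)
R(y, K) = -1 + y + y² (R(y, K) = -2 + (y*y + (1 + y)) = -2 + (y² + (1 + y)) = -2 + (1 + y + y²) = -1 + y + y²)
988*√(254 - 324) + R(-34, 40) = 988*√(254 - 324) + (-1 - 34 + (-34)²) = 988*√(-70) + (-1 - 34 + 1156) = 988*(I*√70) + 1121 = 988*I*√70 + 1121 = 1121 + 988*I*√70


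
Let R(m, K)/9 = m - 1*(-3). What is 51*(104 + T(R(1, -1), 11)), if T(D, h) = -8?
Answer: 4896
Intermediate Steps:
R(m, K) = 27 + 9*m (R(m, K) = 9*(m - 1*(-3)) = 9*(m + 3) = 9*(3 + m) = 27 + 9*m)
51*(104 + T(R(1, -1), 11)) = 51*(104 - 8) = 51*96 = 4896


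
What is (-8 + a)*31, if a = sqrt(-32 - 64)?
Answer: -248 + 124*I*sqrt(6) ≈ -248.0 + 303.74*I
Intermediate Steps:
a = 4*I*sqrt(6) (a = sqrt(-96) = 4*I*sqrt(6) ≈ 9.798*I)
(-8 + a)*31 = (-8 + 4*I*sqrt(6))*31 = -248 + 124*I*sqrt(6)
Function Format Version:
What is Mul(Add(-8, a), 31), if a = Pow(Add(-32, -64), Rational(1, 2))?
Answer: Add(-248, Mul(124, I, Pow(6, Rational(1, 2)))) ≈ Add(-248.00, Mul(303.74, I))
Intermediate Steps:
a = Mul(4, I, Pow(6, Rational(1, 2))) (a = Pow(-96, Rational(1, 2)) = Mul(4, I, Pow(6, Rational(1, 2))) ≈ Mul(9.7980, I))
Mul(Add(-8, a), 31) = Mul(Add(-8, Mul(4, I, Pow(6, Rational(1, 2)))), 31) = Add(-248, Mul(124, I, Pow(6, Rational(1, 2))))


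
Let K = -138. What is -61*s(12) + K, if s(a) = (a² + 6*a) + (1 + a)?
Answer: -14107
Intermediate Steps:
s(a) = 1 + a² + 7*a
-61*s(12) + K = -61*(1 + 12² + 7*12) - 138 = -61*(1 + 144 + 84) - 138 = -61*229 - 138 = -13969 - 138 = -14107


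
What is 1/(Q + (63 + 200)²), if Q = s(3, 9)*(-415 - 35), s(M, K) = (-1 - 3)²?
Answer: 1/61969 ≈ 1.6137e-5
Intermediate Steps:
s(M, K) = 16 (s(M, K) = (-4)² = 16)
Q = -7200 (Q = 16*(-415 - 35) = 16*(-450) = -7200)
1/(Q + (63 + 200)²) = 1/(-7200 + (63 + 200)²) = 1/(-7200 + 263²) = 1/(-7200 + 69169) = 1/61969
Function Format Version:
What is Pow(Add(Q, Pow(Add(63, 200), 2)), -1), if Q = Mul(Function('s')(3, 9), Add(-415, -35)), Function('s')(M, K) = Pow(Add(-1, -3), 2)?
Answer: Rational(1, 61969) ≈ 1.6137e-5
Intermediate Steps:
Function('s')(M, K) = 16 (Function('s')(M, K) = Pow(-4, 2) = 16)
Q = -7200 (Q = Mul(16, Add(-415, -35)) = Mul(16, -450) = -7200)
Pow(Add(Q, Pow(Add(63, 200), 2)), -1) = Pow(Add(-7200, Pow(Add(63, 200), 2)), -1) = Pow(Add(-7200, Pow(263, 2)), -1) = Pow(Add(-7200, 69169), -1) = Pow(61969, -1) = Rational(1, 61969)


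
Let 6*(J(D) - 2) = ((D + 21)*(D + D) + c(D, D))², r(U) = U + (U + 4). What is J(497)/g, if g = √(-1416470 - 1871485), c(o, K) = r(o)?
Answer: -133071246056*I*√3287955/9863865 ≈ -2.4462e+7*I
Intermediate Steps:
r(U) = 4 + 2*U (r(U) = U + (4 + U) = 4 + 2*U)
c(o, K) = 4 + 2*o
g = I*√3287955 (g = √(-3287955) = I*√3287955 ≈ 1813.3*I)
J(D) = 2 + (4 + 2*D + 2*D*(21 + D))²/6 (J(D) = 2 + ((D + 21)*(D + D) + (4 + 2*D))²/6 = 2 + ((21 + D)*(2*D) + (4 + 2*D))²/6 = 2 + (2*D*(21 + D) + (4 + 2*D))²/6 = 2 + (4 + 2*D + 2*D*(21 + D))²/6)
J(497)/g = (2 + 2*(2 + 497² + 22*497)²/3)/((I*√3287955)) = (2 + 2*(2 + 247009 + 10934)²/3)*(-I*√3287955/3287955) = (2 + (⅔)*257945²)*(-I*√3287955/3287955) = (2 + (⅔)*66535623025)*(-I*√3287955/3287955) = (2 + 133071246050/3)*(-I*√3287955/3287955) = 133071246056*(-I*√3287955/3287955)/3 = -133071246056*I*√3287955/9863865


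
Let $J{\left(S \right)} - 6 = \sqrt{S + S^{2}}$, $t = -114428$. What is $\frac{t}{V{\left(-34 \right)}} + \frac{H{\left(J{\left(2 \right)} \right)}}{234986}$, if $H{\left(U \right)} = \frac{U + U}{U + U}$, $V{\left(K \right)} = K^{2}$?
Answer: $- \frac{6722244213}{67910954} \approx -98.986$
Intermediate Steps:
$J{\left(S \right)} = 6 + \sqrt{S + S^{2}}$
$H{\left(U \right)} = 1$ ($H{\left(U \right)} = \frac{2 U}{2 U} = 2 U \frac{1}{2 U} = 1$)
$\frac{t}{V{\left(-34 \right)}} + \frac{H{\left(J{\left(2 \right)} \right)}}{234986} = - \frac{114428}{\left(-34\right)^{2}} + 1 \cdot \frac{1}{234986} = - \frac{114428}{1156} + 1 \cdot \frac{1}{234986} = \left(-114428\right) \frac{1}{1156} + \frac{1}{234986} = - \frac{28607}{289} + \frac{1}{234986} = - \frac{6722244213}{67910954}$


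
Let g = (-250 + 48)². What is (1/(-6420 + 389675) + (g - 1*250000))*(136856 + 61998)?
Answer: -15943201572526066/383255 ≈ -4.1599e+10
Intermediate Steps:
g = 40804 (g = (-202)² = 40804)
(1/(-6420 + 389675) + (g - 1*250000))*(136856 + 61998) = (1/(-6420 + 389675) + (40804 - 1*250000))*(136856 + 61998) = (1/383255 + (40804 - 250000))*198854 = (1/383255 - 209196)*198854 = -80175412979/383255*198854 = -15943201572526066/383255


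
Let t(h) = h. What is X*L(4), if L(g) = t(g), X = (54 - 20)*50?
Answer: 6800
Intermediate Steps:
X = 1700 (X = 34*50 = 1700)
L(g) = g
X*L(4) = 1700*4 = 6800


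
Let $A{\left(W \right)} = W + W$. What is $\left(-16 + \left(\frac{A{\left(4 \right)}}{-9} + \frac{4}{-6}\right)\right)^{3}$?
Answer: $- \frac{3944312}{729} \approx -5410.6$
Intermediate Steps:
$A{\left(W \right)} = 2 W$
$\left(-16 + \left(\frac{A{\left(4 \right)}}{-9} + \frac{4}{-6}\right)\right)^{3} = \left(-16 + \left(\frac{2 \cdot 4}{-9} + \frac{4}{-6}\right)\right)^{3} = \left(-16 + \left(8 \left(- \frac{1}{9}\right) + 4 \left(- \frac{1}{6}\right)\right)\right)^{3} = \left(-16 - \frac{14}{9}\right)^{3} = \left(- \frac{158}{9}\right)^{3} = - \frac{3944312}{729}$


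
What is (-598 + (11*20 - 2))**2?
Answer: 144400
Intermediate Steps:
(-598 + (11*20 - 2))**2 = (-598 + (220 - 2))**2 = (-598 + 218)**2 = (-380)**2 = 144400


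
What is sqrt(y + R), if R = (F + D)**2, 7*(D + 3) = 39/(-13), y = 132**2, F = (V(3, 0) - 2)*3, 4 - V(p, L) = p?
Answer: 3*sqrt(95089)/7 ≈ 132.16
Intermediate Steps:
V(p, L) = 4 - p
F = -3 (F = ((4 - 1*3) - 2)*3 = ((4 - 3) - 2)*3 = (1 - 2)*3 = -1*3 = -3)
y = 17424
D = -24/7 (D = -3 + (39/(-13))/7 = -3 + (39*(-1/13))/7 = -3 + (1/7)*(-3) = -3 - 3/7 = -24/7 ≈ -3.4286)
R = 2025/49 (R = (-3 - 24/7)**2 = (-45/7)**2 = 2025/49 ≈ 41.327)
sqrt(y + R) = sqrt(17424 + 2025/49) = sqrt(855801/49) = 3*sqrt(95089)/7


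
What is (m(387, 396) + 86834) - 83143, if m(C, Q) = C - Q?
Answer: 3682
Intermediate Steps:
(m(387, 396) + 86834) - 83143 = ((387 - 1*396) + 86834) - 83143 = ((387 - 396) + 86834) - 83143 = (-9 + 86834) - 83143 = 86825 - 83143 = 3682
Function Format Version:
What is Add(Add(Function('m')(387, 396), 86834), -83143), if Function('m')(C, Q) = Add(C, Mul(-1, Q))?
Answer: 3682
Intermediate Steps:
Add(Add(Function('m')(387, 396), 86834), -83143) = Add(Add(Add(387, Mul(-1, 396)), 86834), -83143) = Add(Add(Add(387, -396), 86834), -83143) = Add(Add(-9, 86834), -83143) = Add(86825, -83143) = 3682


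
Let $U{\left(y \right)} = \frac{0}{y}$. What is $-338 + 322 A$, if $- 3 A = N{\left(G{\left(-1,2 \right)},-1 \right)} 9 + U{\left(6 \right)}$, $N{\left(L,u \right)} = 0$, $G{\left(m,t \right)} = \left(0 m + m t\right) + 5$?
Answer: $-338$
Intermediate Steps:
$U{\left(y \right)} = 0$
$G{\left(m,t \right)} = 5 + m t$ ($G{\left(m,t \right)} = \left(0 + m t\right) + 5 = m t + 5 = 5 + m t$)
$A = 0$ ($A = - \frac{0 \cdot 9 + 0}{3} = - \frac{0 + 0}{3} = \left(- \frac{1}{3}\right) 0 = 0$)
$-338 + 322 A = -338 + 322 \cdot 0 = -338 + 0 = -338$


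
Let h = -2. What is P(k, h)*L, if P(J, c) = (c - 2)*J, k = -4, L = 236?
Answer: 3776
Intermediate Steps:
P(J, c) = J*(-2 + c) (P(J, c) = (-2 + c)*J = J*(-2 + c))
P(k, h)*L = -4*(-2 - 2)*236 = -4*(-4)*236 = 16*236 = 3776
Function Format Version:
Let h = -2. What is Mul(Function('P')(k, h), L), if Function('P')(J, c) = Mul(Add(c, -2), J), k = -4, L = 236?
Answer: 3776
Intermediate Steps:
Function('P')(J, c) = Mul(J, Add(-2, c)) (Function('P')(J, c) = Mul(Add(-2, c), J) = Mul(J, Add(-2, c)))
Mul(Function('P')(k, h), L) = Mul(Mul(-4, Add(-2, -2)), 236) = Mul(Mul(-4, -4), 236) = Mul(16, 236) = 3776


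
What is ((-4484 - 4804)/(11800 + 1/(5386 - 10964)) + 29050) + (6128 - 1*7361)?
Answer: 610291410173/21940133 ≈ 27816.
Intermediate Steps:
((-4484 - 4804)/(11800 + 1/(5386 - 10964)) + 29050) + (6128 - 1*7361) = (-9288/(11800 + 1/(-5578)) + 29050) + (6128 - 7361) = (-9288/(11800 - 1/5578) + 29050) - 1233 = (-9288/65820399/5578 + 29050) - 1233 = (-9288*5578/65820399 + 29050) - 1233 = (-17269488/21940133 + 29050) - 1233 = 637343594162/21940133 - 1233 = 610291410173/21940133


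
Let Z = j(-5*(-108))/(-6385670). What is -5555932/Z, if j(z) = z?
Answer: 1773917414722/27 ≈ 6.5701e+10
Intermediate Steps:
Z = -54/638567 (Z = -5*(-108)/(-6385670) = 540*(-1/6385670) = -54/638567 ≈ -8.4564e-5)
-5555932/Z = -5555932/(-54/638567) = -5555932*(-638567/54) = 1773917414722/27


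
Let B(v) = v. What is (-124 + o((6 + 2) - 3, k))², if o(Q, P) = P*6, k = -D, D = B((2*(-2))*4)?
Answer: 784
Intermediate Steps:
D = -16 (D = (2*(-2))*4 = -4*4 = -16)
k = 16 (k = -1*(-16) = 16)
o(Q, P) = 6*P
(-124 + o((6 + 2) - 3, k))² = (-124 + 6*16)² = (-124 + 96)² = (-28)² = 784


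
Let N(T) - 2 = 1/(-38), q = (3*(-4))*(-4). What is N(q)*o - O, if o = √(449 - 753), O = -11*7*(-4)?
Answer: -308 + 150*I*√19/19 ≈ -308.0 + 34.412*I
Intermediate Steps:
q = 48 (q = -12*(-4) = 48)
N(T) = 75/38 (N(T) = 2 + 1/(-38) = 2 - 1/38 = 75/38)
O = 308 (O = -77*(-4) = 308)
o = 4*I*√19 (o = √(-304) = 4*I*√19 ≈ 17.436*I)
N(q)*o - O = 75*(4*I*√19)/38 - 1*308 = 150*I*√19/19 - 308 = -308 + 150*I*√19/19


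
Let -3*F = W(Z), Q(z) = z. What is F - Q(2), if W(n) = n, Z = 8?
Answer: -14/3 ≈ -4.6667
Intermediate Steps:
F = -8/3 (F = -⅓*8 = -8/3 ≈ -2.6667)
F - Q(2) = -8/3 - 1*2 = -8/3 - 2 = -14/3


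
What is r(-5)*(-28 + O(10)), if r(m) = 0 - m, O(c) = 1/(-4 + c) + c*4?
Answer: 365/6 ≈ 60.833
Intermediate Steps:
O(c) = 1/(-4 + c) + 4*c
r(m) = -m
r(-5)*(-28 + O(10)) = (-1*(-5))*(-28 + (1 - 16*10 + 4*10²)/(-4 + 10)) = 5*(-28 + (1 - 160 + 4*100)/6) = 5*(-28 + (1 - 160 + 400)/6) = 5*(-28 + (⅙)*241) = 5*(-28 + 241/6) = 5*(73/6) = 365/6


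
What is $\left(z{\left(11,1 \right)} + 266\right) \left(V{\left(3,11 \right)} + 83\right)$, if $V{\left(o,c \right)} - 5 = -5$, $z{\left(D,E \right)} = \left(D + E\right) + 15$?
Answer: $24319$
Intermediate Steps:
$z{\left(D,E \right)} = 15 + D + E$
$V{\left(o,c \right)} = 0$ ($V{\left(o,c \right)} = 5 - 5 = 0$)
$\left(z{\left(11,1 \right)} + 266\right) \left(V{\left(3,11 \right)} + 83\right) = \left(\left(15 + 11 + 1\right) + 266\right) \left(0 + 83\right) = \left(27 + 266\right) 83 = 293 \cdot 83 = 24319$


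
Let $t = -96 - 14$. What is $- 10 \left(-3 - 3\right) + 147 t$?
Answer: $-16110$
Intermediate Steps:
$t = -110$
$- 10 \left(-3 - 3\right) + 147 t = - 10 \left(-3 - 3\right) + 147 \left(-110\right) = \left(-10\right) \left(-6\right) - 16170 = 60 - 16170 = -16110$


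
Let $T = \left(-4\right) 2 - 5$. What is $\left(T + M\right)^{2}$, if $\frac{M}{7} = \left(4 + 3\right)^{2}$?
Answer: $108900$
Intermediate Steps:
$T = -13$ ($T = -8 - 5 = -13$)
$M = 343$ ($M = 7 \left(4 + 3\right)^{2} = 7 \cdot 7^{2} = 7 \cdot 49 = 343$)
$\left(T + M\right)^{2} = \left(-13 + 343\right)^{2} = 330^{2} = 108900$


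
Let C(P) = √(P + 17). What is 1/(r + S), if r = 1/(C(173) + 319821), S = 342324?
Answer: 7002954373248309/2397279352889750610917 + √190/11986396764448753054585 ≈ 2.9212e-6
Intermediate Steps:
C(P) = √(17 + P)
r = 1/(319821 + √190) (r = 1/(√(17 + 173) + 319821) = 1/(√190 + 319821) = 1/(319821 + √190) ≈ 3.1266e-6)
1/(r + S) = 1/((319821/102285471851 - √190/102285471851) + 342324) = 1/(35014771866241545/102285471851 - √190/102285471851)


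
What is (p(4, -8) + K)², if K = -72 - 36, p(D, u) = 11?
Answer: 9409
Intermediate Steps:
K = -108
(p(4, -8) + K)² = (11 - 108)² = (-97)² = 9409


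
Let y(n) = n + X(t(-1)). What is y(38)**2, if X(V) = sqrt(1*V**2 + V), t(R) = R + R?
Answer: (38 + sqrt(2))**2 ≈ 1553.5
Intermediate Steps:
t(R) = 2*R
X(V) = sqrt(V + V**2) (X(V) = sqrt(V**2 + V) = sqrt(V + V**2))
y(n) = n + sqrt(2) (y(n) = n + sqrt((2*(-1))*(1 + 2*(-1))) = n + sqrt(-2*(1 - 2)) = n + sqrt(-2*(-1)) = n + sqrt(2))
y(38)**2 = (38 + sqrt(2))**2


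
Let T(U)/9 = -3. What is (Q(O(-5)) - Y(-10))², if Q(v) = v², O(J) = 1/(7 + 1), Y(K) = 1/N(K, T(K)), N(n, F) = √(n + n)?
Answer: -1019/20480 + I*√5/320 ≈ -0.049756 + 0.0069877*I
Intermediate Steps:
T(U) = -27 (T(U) = 9*(-3) = -27)
N(n, F) = √2*√n (N(n, F) = √(2*n) = √2*√n)
Y(K) = √2/(2*√K) (Y(K) = 1/(√2*√K) = √2/(2*√K))
O(J) = ⅛ (O(J) = 1/8 = ⅛)
(Q(O(-5)) - Y(-10))² = ((⅛)² - √2/(2*√(-10)))² = (1/64 - √2*(-I*√10/10)/2)² = (1/64 - (-1)*I*√5/10)² = (1/64 + I*√5/10)²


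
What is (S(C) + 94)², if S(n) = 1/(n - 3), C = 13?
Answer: 885481/100 ≈ 8854.8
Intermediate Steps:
S(n) = 1/(-3 + n)
(S(C) + 94)² = (1/(-3 + 13) + 94)² = (1/10 + 94)² = (⅒ + 94)² = (941/10)² = 885481/100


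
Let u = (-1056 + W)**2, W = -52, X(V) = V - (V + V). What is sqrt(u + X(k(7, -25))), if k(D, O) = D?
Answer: sqrt(1227657) ≈ 1108.0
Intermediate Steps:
X(V) = -V (X(V) = V - 2*V = -V)
u = 1227664 (u = (-1056 - 52)**2 = (-1108)**2 = 1227664)
sqrt(u + X(k(7, -25))) = sqrt(1227664 - 1*7) = sqrt(1227664 - 7) = sqrt(1227657)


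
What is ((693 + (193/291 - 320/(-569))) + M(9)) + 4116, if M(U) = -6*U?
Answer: 787531082/165579 ≈ 4756.2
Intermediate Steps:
((693 + (193/291 - 320/(-569))) + M(9)) + 4116 = ((693 + (193/291 - 320/(-569))) - 6*9) + 4116 = ((693 + (193*(1/291) - 320*(-1/569))) - 54) + 4116 = ((693 + (193/291 + 320/569)) - 54) + 4116 = ((693 + 202937/165579) - 54) + 4116 = (114949184/165579 - 54) + 4116 = 106007918/165579 + 4116 = 787531082/165579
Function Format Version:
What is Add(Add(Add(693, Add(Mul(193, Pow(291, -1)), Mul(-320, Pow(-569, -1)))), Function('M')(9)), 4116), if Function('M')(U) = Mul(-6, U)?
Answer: Rational(787531082, 165579) ≈ 4756.2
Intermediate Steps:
Add(Add(Add(693, Add(Mul(193, Pow(291, -1)), Mul(-320, Pow(-569, -1)))), Function('M')(9)), 4116) = Add(Add(Add(693, Add(Mul(193, Pow(291, -1)), Mul(-320, Pow(-569, -1)))), Mul(-6, 9)), 4116) = Add(Add(Add(693, Add(Mul(193, Rational(1, 291)), Mul(-320, Rational(-1, 569)))), -54), 4116) = Add(Add(Add(693, Add(Rational(193, 291), Rational(320, 569))), -54), 4116) = Add(Add(Add(693, Rational(202937, 165579)), -54), 4116) = Add(Add(Rational(114949184, 165579), -54), 4116) = Add(Rational(106007918, 165579), 4116) = Rational(787531082, 165579)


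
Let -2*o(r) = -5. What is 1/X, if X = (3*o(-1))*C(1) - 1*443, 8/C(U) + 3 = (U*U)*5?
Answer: -1/413 ≈ -0.0024213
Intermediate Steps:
C(U) = 8/(-3 + 5*U**2) (C(U) = 8/(-3 + (U*U)*5) = 8/(-3 + U**2*5) = 8/(-3 + 5*U**2))
o(r) = 5/2 (o(r) = -1/2*(-5) = 5/2)
X = -413 (X = (3*(5/2))*(8/(-3 + 5*1**2)) - 1*443 = 15*(8/(-3 + 5*1))/2 - 443 = 15*(8/(-3 + 5))/2 - 443 = 15*(8/2)/2 - 443 = 15*(8*(1/2))/2 - 443 = (15/2)*4 - 443 = 30 - 443 = -413)
1/X = 1/(-413) = -1/413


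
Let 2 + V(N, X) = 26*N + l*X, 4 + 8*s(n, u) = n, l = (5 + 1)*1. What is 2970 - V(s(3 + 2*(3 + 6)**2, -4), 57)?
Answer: 8427/4 ≈ 2106.8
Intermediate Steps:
l = 6 (l = 6*1 = 6)
s(n, u) = -1/2 + n/8
V(N, X) = -2 + 6*X + 26*N (V(N, X) = -2 + (26*N + 6*X) = -2 + (6*X + 26*N) = -2 + 6*X + 26*N)
2970 - V(s(3 + 2*(3 + 6)**2, -4), 57) = 2970 - (-2 + 6*57 + 26*(-1/2 + (3 + 2*(3 + 6)**2)/8)) = 2970 - (-2 + 342 + 26*(-1/2 + (3 + 2*9**2)/8)) = 2970 - (-2 + 342 + 26*(-1/2 + (3 + 2*81)/8)) = 2970 - (-2 + 342 + 26*(-1/2 + (3 + 162)/8)) = 2970 - (-2 + 342 + 26*(-1/2 + (1/8)*165)) = 2970 - (-2 + 342 + 26*(-1/2 + 165/8)) = 2970 - (-2 + 342 + 26*(161/8)) = 2970 - (-2 + 342 + 2093/4) = 2970 - 1*3453/4 = 2970 - 3453/4 = 8427/4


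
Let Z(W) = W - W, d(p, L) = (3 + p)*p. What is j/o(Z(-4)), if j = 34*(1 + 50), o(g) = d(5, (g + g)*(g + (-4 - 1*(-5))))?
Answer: 867/20 ≈ 43.350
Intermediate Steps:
d(p, L) = p*(3 + p)
Z(W) = 0
o(g) = 40 (o(g) = 5*(3 + 5) = 5*8 = 40)
j = 1734 (j = 34*51 = 1734)
j/o(Z(-4)) = 1734/40 = 1734*(1/40) = 867/20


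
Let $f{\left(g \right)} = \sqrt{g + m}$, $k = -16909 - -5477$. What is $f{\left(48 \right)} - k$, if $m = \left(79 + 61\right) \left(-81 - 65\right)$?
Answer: $11432 + 2 i \sqrt{5098} \approx 11432.0 + 142.8 i$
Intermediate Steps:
$m = -20440$ ($m = 140 \left(-146\right) = -20440$)
$k = -11432$ ($k = -16909 + 5477 = -11432$)
$f{\left(g \right)} = \sqrt{-20440 + g}$ ($f{\left(g \right)} = \sqrt{g - 20440} = \sqrt{-20440 + g}$)
$f{\left(48 \right)} - k = \sqrt{-20440 + 48} - -11432 = \sqrt{-20392} + 11432 = 2 i \sqrt{5098} + 11432 = 11432 + 2 i \sqrt{5098}$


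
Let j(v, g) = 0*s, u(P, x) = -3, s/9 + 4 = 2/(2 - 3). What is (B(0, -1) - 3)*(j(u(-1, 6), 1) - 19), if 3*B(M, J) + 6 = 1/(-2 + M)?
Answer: 589/6 ≈ 98.167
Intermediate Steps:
B(M, J) = -2 + 1/(3*(-2 + M))
s = -54 (s = -36 + 9*(2/(2 - 3)) = -36 + 9*(2/(-1)) = -36 + 9*(2*(-1)) = -36 + 9*(-2) = -36 - 18 = -54)
j(v, g) = 0 (j(v, g) = 0*(-54) = 0)
(B(0, -1) - 3)*(j(u(-1, 6), 1) - 19) = ((13 - 6*0)/(3*(-2 + 0)) - 3)*(0 - 19) = ((⅓)*(13 + 0)/(-2) - 3)*(-19) = ((⅓)*(-½)*13 - 3)*(-19) = (-13/6 - 3)*(-19) = -31/6*(-19) = 589/6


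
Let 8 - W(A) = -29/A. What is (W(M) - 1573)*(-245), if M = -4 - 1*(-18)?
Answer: 765835/2 ≈ 3.8292e+5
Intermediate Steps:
M = 14 (M = -4 + 18 = 14)
W(A) = 8 + 29/A (W(A) = 8 - (-29)/A = 8 + 29/A)
(W(M) - 1573)*(-245) = ((8 + 29/14) - 1573)*(-245) = (141/14 - 1573)*(-245) = -21881/14*(-245) = 765835/2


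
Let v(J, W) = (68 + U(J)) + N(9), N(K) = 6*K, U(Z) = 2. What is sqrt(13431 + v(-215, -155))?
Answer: sqrt(13555) ≈ 116.43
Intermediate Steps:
v(J, W) = 124 (v(J, W) = (68 + 2) + 6*9 = 70 + 54 = 124)
sqrt(13431 + v(-215, -155)) = sqrt(13431 + 124) = sqrt(13555)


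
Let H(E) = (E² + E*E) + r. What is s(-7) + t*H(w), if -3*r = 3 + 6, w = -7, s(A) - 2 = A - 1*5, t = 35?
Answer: 3315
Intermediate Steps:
s(A) = -3 + A (s(A) = 2 + (A - 1*5) = 2 + (A - 5) = 2 + (-5 + A) = -3 + A)
r = -3 (r = -(3 + 6)/3 = -⅓*9 = -3)
H(E) = -3 + 2*E² (H(E) = (E² + E*E) - 3 = (E² + E²) - 3 = 2*E² - 3 = -3 + 2*E²)
s(-7) + t*H(w) = (-3 - 7) + 35*(-3 + 2*(-7)²) = -10 + 35*(-3 + 2*49) = -10 + 35*(-3 + 98) = -10 + 35*95 = -10 + 3325 = 3315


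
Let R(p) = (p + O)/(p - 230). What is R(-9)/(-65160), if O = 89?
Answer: 2/389331 ≈ 5.1370e-6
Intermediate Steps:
R(p) = (89 + p)/(-230 + p) (R(p) = (p + 89)/(p - 230) = (89 + p)/(-230 + p))
R(-9)/(-65160) = ((89 - 9)/(-230 - 9))/(-65160) = (80/(-239))*(-1/65160) = -1/239*80*(-1/65160) = -80/239*(-1/65160) = 2/389331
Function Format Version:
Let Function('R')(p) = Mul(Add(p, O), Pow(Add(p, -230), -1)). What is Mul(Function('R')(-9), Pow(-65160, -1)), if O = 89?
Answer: Rational(2, 389331) ≈ 5.1370e-6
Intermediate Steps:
Function('R')(p) = Mul(Pow(Add(-230, p), -1), Add(89, p)) (Function('R')(p) = Mul(Add(p, 89), Pow(Add(p, -230), -1)) = Mul(Add(89, p), Pow(Add(-230, p), -1)) = Mul(Pow(Add(-230, p), -1), Add(89, p)))
Mul(Function('R')(-9), Pow(-65160, -1)) = Mul(Mul(Pow(Add(-230, -9), -1), Add(89, -9)), Pow(-65160, -1)) = Mul(Mul(Pow(-239, -1), 80), Rational(-1, 65160)) = Mul(Mul(Rational(-1, 239), 80), Rational(-1, 65160)) = Mul(Rational(-80, 239), Rational(-1, 65160)) = Rational(2, 389331)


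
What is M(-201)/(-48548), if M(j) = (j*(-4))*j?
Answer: 40401/12137 ≈ 3.3287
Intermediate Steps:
M(j) = -4*j**2 (M(j) = (-4*j)*j = -4*j**2)
M(-201)/(-48548) = -4*(-201)**2/(-48548) = -4*40401*(-1/48548) = -161604*(-1/48548) = 40401/12137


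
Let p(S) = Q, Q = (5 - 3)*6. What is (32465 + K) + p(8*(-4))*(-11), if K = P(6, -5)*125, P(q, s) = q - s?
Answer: 33708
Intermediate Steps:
Q = 12 (Q = 2*6 = 12)
K = 1375 (K = (6 - 1*(-5))*125 = (6 + 5)*125 = 11*125 = 1375)
p(S) = 12
(32465 + K) + p(8*(-4))*(-11) = (32465 + 1375) + 12*(-11) = 33840 - 132 = 33708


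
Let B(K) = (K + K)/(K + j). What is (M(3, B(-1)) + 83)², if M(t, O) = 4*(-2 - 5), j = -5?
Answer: 3025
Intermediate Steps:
B(K) = 2*K/(-5 + K) (B(K) = (K + K)/(K - 5) = (2*K)/(-5 + K) = 2*K/(-5 + K))
M(t, O) = -28 (M(t, O) = 4*(-7) = -28)
(M(3, B(-1)) + 83)² = (-28 + 83)² = 55² = 3025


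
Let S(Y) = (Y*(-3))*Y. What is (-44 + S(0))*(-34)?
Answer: 1496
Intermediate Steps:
S(Y) = -3*Y² (S(Y) = (-3*Y)*Y = -3*Y²)
(-44 + S(0))*(-34) = (-44 - 3*0²)*(-34) = (-44 - 3*0)*(-34) = (-44 + 0)*(-34) = -44*(-34) = 1496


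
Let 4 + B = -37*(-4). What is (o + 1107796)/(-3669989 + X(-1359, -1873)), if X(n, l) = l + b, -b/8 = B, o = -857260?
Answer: -41756/612169 ≈ -0.068210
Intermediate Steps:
B = 144 (B = -4 - 37*(-4) = -4 + 148 = 144)
b = -1152 (b = -8*144 = -1152)
X(n, l) = -1152 + l (X(n, l) = l - 1152 = -1152 + l)
(o + 1107796)/(-3669989 + X(-1359, -1873)) = (-857260 + 1107796)/(-3669989 + (-1152 - 1873)) = 250536/(-3669989 - 3025) = 250536/(-3673014) = 250536*(-1/3673014) = -41756/612169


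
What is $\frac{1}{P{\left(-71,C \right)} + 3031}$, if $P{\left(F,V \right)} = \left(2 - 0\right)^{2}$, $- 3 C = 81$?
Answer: $\frac{1}{3035} \approx 0.00032949$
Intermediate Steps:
$C = -27$ ($C = \left(- \frac{1}{3}\right) 81 = -27$)
$P{\left(F,V \right)} = 4$ ($P{\left(F,V \right)} = \left(2 + 0\right)^{2} = 2^{2} = 4$)
$\frac{1}{P{\left(-71,C \right)} + 3031} = \frac{1}{4 + 3031} = \frac{1}{3035}$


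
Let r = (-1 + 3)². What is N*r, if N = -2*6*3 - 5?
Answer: -164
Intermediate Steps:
N = -41 (N = -12*3 - 5 = -36 - 5 = -41)
r = 4 (r = 2² = 4)
N*r = -41*4 = -164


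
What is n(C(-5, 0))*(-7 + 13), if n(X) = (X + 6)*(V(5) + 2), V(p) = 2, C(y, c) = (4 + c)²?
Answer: 528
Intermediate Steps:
n(X) = 24 + 4*X (n(X) = (X + 6)*(2 + 2) = (6 + X)*4 = 24 + 4*X)
n(C(-5, 0))*(-7 + 13) = (24 + 4*(4 + 0)²)*(-7 + 13) = (24 + 4*4²)*6 = (24 + 4*16)*6 = (24 + 64)*6 = 88*6 = 528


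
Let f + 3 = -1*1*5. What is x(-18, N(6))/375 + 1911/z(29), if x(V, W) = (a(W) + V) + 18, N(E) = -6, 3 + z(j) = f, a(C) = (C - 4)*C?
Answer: -47731/275 ≈ -173.57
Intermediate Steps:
a(C) = C*(-4 + C) (a(C) = (-4 + C)*C = C*(-4 + C))
f = -8 (f = -3 - 1*1*5 = -3 - 1*5 = -3 - 5 = -8)
z(j) = -11 (z(j) = -3 - 8 = -11)
x(V, W) = 18 + V + W*(-4 + W) (x(V, W) = (W*(-4 + W) + V) + 18 = (V + W*(-4 + W)) + 18 = 18 + V + W*(-4 + W))
x(-18, N(6))/375 + 1911/z(29) = (18 - 18 - 6*(-4 - 6))/375 + 1911/(-11) = (18 - 18 - 6*(-10))*(1/375) + 1911*(-1/11) = (18 - 18 + 60)*(1/375) - 1911/11 = 60*(1/375) - 1911/11 = 4/25 - 1911/11 = -47731/275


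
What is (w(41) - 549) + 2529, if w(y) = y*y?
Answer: 3661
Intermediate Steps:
w(y) = y²
(w(41) - 549) + 2529 = (41² - 549) + 2529 = (1681 - 549) + 2529 = 1132 + 2529 = 3661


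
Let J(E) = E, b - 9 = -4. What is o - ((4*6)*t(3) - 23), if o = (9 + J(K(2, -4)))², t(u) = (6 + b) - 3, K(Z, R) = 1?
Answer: -69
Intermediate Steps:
b = 5 (b = 9 - 4 = 5)
t(u) = 8 (t(u) = (6 + 5) - 3 = 11 - 3 = 8)
o = 100 (o = (9 + 1)² = 10² = 100)
o - ((4*6)*t(3) - 23) = 100 - ((4*6)*8 - 23) = 100 - (24*8 - 23) = 100 - (192 - 23) = 100 - 1*169 = 100 - 169 = -69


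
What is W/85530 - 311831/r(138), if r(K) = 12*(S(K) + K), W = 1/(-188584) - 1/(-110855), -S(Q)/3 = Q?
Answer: 726000080615622586/7710946849408275 ≈ 94.152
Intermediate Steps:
S(Q) = -3*Q
W = 77729/20905479320 (W = -1/188584 - 1*(-1/110855) = -1/188584 + 1/110855 = 77729/20905479320 ≈ 3.7181e-6)
r(K) = -24*K (r(K) = 12*(-3*K + K) = 12*(-2*K) = -24*K)
W/85530 - 311831/r(138) = (77729/20905479320)/85530 - 311831/((-24*138)) = (77729/20905479320)*(1/85530) - 311831/(-3312) = 77729/1788045646239600 - 311831*(-1/3312) = 77729/1788045646239600 + 311831/3312 = 726000080615622586/7710946849408275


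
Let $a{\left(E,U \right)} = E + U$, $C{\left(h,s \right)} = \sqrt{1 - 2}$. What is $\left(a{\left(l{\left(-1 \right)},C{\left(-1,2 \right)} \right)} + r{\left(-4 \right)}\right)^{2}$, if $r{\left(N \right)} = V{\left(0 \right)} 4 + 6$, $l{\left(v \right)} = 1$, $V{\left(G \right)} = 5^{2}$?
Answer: $\left(107 + i\right)^{2} \approx 11448.0 + 214.0 i$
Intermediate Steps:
$V{\left(G \right)} = 25$
$C{\left(h,s \right)} = i$ ($C{\left(h,s \right)} = \sqrt{-1} = i$)
$r{\left(N \right)} = 106$ ($r{\left(N \right)} = 25 \cdot 4 + 6 = 100 + 6 = 106$)
$\left(a{\left(l{\left(-1 \right)},C{\left(-1,2 \right)} \right)} + r{\left(-4 \right)}\right)^{2} = \left(\left(1 + i\right) + 106\right)^{2} = \left(107 + i\right)^{2}$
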